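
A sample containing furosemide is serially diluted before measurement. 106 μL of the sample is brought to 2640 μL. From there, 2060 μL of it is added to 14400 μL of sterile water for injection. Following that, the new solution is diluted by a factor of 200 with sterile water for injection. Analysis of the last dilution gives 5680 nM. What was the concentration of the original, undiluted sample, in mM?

226 mM

Overall dilution factor = 24.91 × 7.990 × 200 = 3.98 × 10⁴.
Original = 5680 nM × 3.98 × 10⁴ = 2.26 × 10⁸ nM = 226 mM.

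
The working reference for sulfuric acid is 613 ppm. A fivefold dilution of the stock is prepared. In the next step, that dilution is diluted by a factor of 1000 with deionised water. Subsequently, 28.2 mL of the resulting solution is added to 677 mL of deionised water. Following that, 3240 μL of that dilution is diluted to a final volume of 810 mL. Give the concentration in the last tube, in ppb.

Overall dilution factor = 5 × 1000 × 25.01 × 250 = 3.13 × 10⁷.
613 ppm / 3.13 × 10⁷ = 1.96 × 10⁻⁵ ppm = 0.0196 ppb.

0.0196 ppb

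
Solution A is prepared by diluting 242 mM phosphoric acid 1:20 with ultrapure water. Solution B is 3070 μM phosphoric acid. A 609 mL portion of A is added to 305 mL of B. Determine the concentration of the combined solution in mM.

C_A = 242 mM / 20 = 12.1 mM.
C_B = 3070 μM = 3.07 mM.
C_mix = (C_A·V_A + C_B·V_B)/(V_A + V_B) = (12.1×609 + 3.07×305) / 914.0 = 9.09 mM.

9.09 mM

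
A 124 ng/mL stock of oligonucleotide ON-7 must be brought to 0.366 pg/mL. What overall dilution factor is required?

Factor = C₀/C_target = 124 ng/mL / 0.366 pg/mL = 3.39 × 10⁵.

3.39 × 10⁵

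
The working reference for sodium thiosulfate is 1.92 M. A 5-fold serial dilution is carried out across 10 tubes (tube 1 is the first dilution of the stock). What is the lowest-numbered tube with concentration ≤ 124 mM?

Tube n has concentration 1.92 M / 5ⁿ.
Need 5ⁿ ≥ 1.92 M / 124 mM = 15.5, so n ≥ 1.70.
First such tube: n = 2.

tube 2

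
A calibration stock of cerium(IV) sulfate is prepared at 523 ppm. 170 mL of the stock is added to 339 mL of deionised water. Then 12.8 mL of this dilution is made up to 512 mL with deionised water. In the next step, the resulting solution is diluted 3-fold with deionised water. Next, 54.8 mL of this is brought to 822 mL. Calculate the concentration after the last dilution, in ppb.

97.0 ppb

Overall dilution factor = 2.994 × 40 × 3 × 15 = 5389.
523 ppm / 5389 = 0.0970 ppm = 97.0 ppb.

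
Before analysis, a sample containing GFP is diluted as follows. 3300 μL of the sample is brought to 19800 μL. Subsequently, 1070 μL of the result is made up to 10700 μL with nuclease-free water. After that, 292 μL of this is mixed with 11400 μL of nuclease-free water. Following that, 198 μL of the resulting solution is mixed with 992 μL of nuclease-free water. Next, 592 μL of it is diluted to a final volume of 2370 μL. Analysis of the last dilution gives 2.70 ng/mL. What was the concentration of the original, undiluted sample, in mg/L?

Overall dilution factor = 6 × 10 × 40.04 × 6.010 × 4.003 = 5.78 × 10⁴.
Original = 2.70 ng/mL × 5.78 × 10⁴ = 1.56 × 10⁵ ng/mL = 156 mg/L.

156 mg/L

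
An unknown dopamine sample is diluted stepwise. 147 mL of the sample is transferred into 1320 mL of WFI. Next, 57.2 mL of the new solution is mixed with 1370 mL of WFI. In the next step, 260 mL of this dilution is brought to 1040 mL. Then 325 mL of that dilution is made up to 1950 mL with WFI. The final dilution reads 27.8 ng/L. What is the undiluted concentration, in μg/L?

Overall dilution factor = 9.980 × 24.95 × 4 × 6 = 5976.
Original = 27.8 ng/L × 5976 = 1.66 × 10⁵ ng/L = 166 μg/L.

166 μg/L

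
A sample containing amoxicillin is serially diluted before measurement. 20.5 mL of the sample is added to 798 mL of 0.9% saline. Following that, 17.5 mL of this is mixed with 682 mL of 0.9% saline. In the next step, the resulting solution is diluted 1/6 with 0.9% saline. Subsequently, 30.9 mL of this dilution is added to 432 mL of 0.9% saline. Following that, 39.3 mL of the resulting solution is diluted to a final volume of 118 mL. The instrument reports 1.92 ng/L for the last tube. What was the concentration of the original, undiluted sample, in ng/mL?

827 ng/mL

Overall dilution factor = 39.93 × 39.97 × 6 × 14.98 × 3.003 = 4.31 × 10⁵.
Original = 1.92 ng/L × 4.31 × 10⁵ = 8.27 × 10⁵ ng/L = 827 ng/mL.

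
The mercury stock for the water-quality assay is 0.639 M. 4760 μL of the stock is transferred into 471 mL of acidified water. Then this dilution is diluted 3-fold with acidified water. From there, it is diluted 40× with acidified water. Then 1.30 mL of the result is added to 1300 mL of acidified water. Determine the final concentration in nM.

53.2 nM

Overall dilution factor = 99.95 × 3 × 40 × 1001 = 1.20 × 10⁷.
0.639 M / 1.20 × 10⁷ = 5.32 × 10⁻⁸ M = 53.2 nM.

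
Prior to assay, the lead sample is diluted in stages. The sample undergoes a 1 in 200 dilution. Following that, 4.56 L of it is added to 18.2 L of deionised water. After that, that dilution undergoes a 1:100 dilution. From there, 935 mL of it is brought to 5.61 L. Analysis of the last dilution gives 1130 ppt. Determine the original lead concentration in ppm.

677 ppm

Overall dilution factor = 200 × 4.991 × 100 × 6 = 5.99 × 10⁵.
Original = 1130 ppt × 5.99 × 10⁵ = 6.77 × 10⁸ ppt = 677 ppm.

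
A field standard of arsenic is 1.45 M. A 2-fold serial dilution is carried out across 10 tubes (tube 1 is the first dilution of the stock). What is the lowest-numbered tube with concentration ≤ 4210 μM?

Tube n has concentration 1.45 M / 2ⁿ.
Need 2ⁿ ≥ 1.45 M / 4210 μM = 344, so n ≥ 8.43.
First such tube: n = 9.

tube 9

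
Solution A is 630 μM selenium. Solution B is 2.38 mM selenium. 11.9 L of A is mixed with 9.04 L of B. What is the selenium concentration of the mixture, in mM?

1.39 mM

C_B = 2.38 mM = 2380 μM.
C_mix = (C_A·V_A + C_B·V_B)/(V_A + V_B) = (630×11.9 + 2380×9.04) / 20.94 = 1385 μM = 1.39 mM.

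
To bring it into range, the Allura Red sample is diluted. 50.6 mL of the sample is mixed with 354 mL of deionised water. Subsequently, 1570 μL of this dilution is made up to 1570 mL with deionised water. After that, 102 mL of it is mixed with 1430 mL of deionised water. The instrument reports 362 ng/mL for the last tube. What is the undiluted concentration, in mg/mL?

43.5 mg/mL

Overall dilution factor = 7.996 × 1000 × 15.02 = 1.20 × 10⁵.
Original = 362 ng/mL × 1.20 × 10⁵ = 4.35 × 10⁷ ng/mL = 43.5 mg/mL.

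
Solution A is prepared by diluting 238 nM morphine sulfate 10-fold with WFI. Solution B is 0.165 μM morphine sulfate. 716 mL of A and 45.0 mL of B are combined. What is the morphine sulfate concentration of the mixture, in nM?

32.1 nM

C_A = 238 nM / 10 = 23.8 nM.
C_B = 0.165 μM = 165 nM.
C_mix = (C_A·V_A + C_B·V_B)/(V_A + V_B) = (23.8×716 + 165×45.0) / 761.0 = 32.1 nM.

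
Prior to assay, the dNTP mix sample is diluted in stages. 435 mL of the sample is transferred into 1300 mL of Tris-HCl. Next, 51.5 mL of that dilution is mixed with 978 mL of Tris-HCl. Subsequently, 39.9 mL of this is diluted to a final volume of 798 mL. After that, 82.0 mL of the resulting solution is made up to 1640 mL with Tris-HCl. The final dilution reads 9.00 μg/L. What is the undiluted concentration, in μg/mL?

Overall dilution factor = 3.989 × 19.99 × 20 × 20 = 3.19 × 10⁴.
Original = 9.00 μg/L × 3.19 × 10⁴ = 2.87 × 10⁵ μg/L = 287 μg/mL.

287 μg/mL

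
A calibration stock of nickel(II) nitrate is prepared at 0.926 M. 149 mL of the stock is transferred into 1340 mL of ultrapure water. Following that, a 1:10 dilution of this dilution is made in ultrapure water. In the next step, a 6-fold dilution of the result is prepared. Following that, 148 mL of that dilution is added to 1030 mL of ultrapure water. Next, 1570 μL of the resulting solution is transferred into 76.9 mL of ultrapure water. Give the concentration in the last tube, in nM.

Overall dilution factor = 9.993 × 10 × 6 × 7.959 × 49.98 = 2.39 × 10⁵.
0.926 M / 2.39 × 10⁵ = 3.88 × 10⁻⁶ M = 3880 nM.

3880 nM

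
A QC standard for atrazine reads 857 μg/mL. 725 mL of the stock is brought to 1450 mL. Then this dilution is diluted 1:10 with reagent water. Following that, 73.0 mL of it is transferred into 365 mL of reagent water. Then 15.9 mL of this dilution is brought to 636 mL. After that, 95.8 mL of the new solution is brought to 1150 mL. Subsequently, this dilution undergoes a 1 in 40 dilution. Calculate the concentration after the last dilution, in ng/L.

372 ng/L

Overall dilution factor = 2 × 10 × 6 × 40 × 12.00 × 40 = 2.30 × 10⁶.
857 μg/mL / 2.30 × 10⁶ = 3.72 × 10⁻⁴ μg/mL = 372 ng/L.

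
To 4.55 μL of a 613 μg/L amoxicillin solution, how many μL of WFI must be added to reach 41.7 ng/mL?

62.3 μL

41.7 ng/mL = 41.7 μg/L.
V₂ = C₁V₁/C₂ = 613 × 4.55 / 41.7 = 66.9 μL.
Diluent to add = V₂ − V₁ = 66.9 − 4.55 = 62.3 μL.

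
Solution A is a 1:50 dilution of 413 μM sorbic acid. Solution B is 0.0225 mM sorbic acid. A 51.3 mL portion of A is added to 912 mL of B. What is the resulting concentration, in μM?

21.7 μM

C_A = 413 μM / 50 = 8.26 μM.
C_B = 0.0225 mM = 22.5 μM.
C_mix = (C_A·V_A + C_B·V_B)/(V_A + V_B) = (8.26×51.3 + 22.5×912) / 963.3 = 21.7 μM.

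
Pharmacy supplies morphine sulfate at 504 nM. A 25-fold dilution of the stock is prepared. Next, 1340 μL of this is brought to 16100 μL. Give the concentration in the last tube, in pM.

1680 pM

Overall dilution factor = 25 × 12.01 = 300.
504 nM / 300 = 1.68 nM = 1680 pM.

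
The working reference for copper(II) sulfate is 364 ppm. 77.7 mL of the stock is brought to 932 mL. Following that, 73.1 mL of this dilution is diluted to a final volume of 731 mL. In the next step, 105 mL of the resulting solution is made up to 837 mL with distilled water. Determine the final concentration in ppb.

381 ppb

Overall dilution factor = 11.99 × 10 × 7.971 = 956.
364 ppm / 956 = 0.381 ppm = 381 ppb.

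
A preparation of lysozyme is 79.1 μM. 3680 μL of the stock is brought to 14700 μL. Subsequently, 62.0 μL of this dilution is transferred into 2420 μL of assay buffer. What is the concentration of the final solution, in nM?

495 nM

Overall dilution factor = 3.995 × 40.03 = 160.
79.1 μM / 160 = 0.495 μM = 495 nM.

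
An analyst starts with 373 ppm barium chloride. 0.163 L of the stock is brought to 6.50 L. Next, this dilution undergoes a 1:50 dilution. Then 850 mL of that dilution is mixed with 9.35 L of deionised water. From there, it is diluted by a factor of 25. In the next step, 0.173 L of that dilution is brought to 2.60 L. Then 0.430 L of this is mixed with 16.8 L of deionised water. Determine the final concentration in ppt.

1.04 ppt

Overall dilution factor = 39.88 × 50 × 12 × 25 × 15.03 × 40.07 = 3.60 × 10⁸.
373 ppm / 3.60 × 10⁸ = 1.04 × 10⁻⁶ ppm = 1.04 ppt.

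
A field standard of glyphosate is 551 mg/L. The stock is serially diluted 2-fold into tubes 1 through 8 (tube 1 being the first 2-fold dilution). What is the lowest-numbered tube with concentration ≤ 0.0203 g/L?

Tube n has concentration 551 mg/L / 2ⁿ.
Need 2ⁿ ≥ 551 mg/L / 0.0203 g/L = 27.1, so n ≥ 4.76.
First such tube: n = 5.

tube 5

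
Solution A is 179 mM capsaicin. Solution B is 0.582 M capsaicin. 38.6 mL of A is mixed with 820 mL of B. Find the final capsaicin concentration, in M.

0.564 M

C_B = 0.582 M = 582 mM.
C_mix = (C_A·V_A + C_B·V_B)/(V_A + V_B) = (179×38.6 + 582×820) / 858.6 = 564 mM = 0.564 M.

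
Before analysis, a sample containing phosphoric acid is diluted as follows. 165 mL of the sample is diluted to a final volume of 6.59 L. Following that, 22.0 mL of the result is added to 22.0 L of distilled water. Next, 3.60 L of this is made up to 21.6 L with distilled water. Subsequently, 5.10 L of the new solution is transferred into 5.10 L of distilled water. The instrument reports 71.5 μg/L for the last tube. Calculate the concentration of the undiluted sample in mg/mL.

34.3 mg/mL

Overall dilution factor = 39.94 × 1001 × 6 × 2 = 4.80 × 10⁵.
Original = 71.5 μg/L × 4.80 × 10⁵ = 3.43 × 10⁷ μg/L = 34.3 mg/mL.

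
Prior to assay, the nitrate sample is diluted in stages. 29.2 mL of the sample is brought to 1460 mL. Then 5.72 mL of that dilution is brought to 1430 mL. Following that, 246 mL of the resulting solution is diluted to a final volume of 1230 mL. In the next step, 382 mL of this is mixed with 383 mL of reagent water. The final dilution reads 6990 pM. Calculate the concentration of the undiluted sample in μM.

Overall dilution factor = 50 × 250 × 5 × 2.003 = 1.25 × 10⁵.
Original = 6990 pM × 1.25 × 10⁵ = 8.75 × 10⁸ pM = 875 μM.

875 μM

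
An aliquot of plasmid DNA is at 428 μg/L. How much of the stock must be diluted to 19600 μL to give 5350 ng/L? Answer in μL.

5350 ng/L = 5.35 μg/L.
V₁ = C₂V₂/C₁ = 5.35 × 19600 / 428 = 245 μL.

245 μL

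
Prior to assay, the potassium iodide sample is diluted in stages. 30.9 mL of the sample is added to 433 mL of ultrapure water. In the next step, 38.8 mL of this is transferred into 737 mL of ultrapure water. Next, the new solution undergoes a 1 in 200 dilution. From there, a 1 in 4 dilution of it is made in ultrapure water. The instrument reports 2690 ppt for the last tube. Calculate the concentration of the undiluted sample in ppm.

Overall dilution factor = 15.01 × 19.99 × 200 × 4 = 2.40 × 10⁵.
Original = 2690 ppt × 2.40 × 10⁵ = 6.46 × 10⁸ ppt = 646 ppm.

646 ppm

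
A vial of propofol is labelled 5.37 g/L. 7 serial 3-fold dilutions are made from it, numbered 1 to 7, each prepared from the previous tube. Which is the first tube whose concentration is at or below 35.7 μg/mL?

Tube n has concentration 5.37 g/L / 3ⁿ.
Need 3ⁿ ≥ 5.37 g/L / 35.7 μg/mL = 150, so n ≥ 4.56.
First such tube: n = 5.

tube 5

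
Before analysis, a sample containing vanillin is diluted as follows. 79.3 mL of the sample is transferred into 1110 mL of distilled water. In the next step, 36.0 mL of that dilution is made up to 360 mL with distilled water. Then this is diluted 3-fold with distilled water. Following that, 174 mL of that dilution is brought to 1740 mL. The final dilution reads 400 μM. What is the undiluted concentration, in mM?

1800 mM

Overall dilution factor = 15.00 × 10 × 3 × 10 = 4499.
Original = 400 μM × 4499 = 1.80 × 10⁶ μM = 1800 mM.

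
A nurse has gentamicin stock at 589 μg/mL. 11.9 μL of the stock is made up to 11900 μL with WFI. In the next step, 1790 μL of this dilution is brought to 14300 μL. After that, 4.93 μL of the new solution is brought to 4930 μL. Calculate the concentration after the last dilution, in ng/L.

73.7 ng/L

Overall dilution factor = 1000 × 7.989 × 1000 = 7.99 × 10⁶.
589 μg/mL / 7.99 × 10⁶ = 7.37 × 10⁻⁵ μg/mL = 73.7 ng/L.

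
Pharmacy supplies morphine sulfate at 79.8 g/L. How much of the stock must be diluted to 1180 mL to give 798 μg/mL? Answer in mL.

798 μg/mL = 0.798 g/L.
V₁ = C₂V₂/C₁ = 0.798 × 1180 / 79.8 = 11.8 mL.

11.8 mL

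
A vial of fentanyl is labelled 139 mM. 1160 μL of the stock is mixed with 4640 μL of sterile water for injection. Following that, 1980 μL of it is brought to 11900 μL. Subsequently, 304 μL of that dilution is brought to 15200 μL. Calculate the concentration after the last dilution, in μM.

92.5 μM

Overall dilution factor = 5 × 6.010 × 50 = 1503.
139 mM / 1503 = 0.0925 mM = 92.5 μM.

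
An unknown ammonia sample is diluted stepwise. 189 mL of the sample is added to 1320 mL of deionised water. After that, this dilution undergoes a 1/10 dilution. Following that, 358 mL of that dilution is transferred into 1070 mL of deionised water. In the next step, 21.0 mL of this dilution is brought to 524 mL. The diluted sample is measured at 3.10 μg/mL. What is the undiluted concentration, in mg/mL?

24.6 mg/mL

Overall dilution factor = 7.984 × 10 × 3.989 × 24.95 = 7947.
Original = 3.10 μg/mL × 7947 = 2.46 × 10⁴ μg/mL = 24.6 mg/mL.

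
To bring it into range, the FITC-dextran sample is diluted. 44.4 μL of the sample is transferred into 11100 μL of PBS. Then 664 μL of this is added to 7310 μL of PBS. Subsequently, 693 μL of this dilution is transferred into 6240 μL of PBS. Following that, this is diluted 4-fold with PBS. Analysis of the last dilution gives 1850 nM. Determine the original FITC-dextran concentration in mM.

223 mM

Overall dilution factor = 251 × 12.01 × 10.00 × 4 = 1.21 × 10⁵.
Original = 1850 nM × 1.21 × 10⁵ = 2.23 × 10⁸ nM = 223 mM.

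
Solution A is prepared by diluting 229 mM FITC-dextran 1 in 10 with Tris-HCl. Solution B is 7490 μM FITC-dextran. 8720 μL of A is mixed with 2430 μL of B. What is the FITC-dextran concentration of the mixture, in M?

C_A = 229 mM / 10 = 22.9 mM.
C_B = 7490 μM = 7.49 mM.
C_mix = (C_A·V_A + C_B·V_B)/(V_A + V_B) = (22.9×8720 + 7.49×2430) / 11150 = 19.5 mM = 0.0195 M.

0.0195 M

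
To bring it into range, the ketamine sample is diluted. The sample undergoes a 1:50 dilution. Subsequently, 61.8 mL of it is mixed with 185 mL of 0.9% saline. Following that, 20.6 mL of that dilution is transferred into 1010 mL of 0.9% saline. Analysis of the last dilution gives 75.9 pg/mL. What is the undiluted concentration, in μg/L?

Overall dilution factor = 50 × 3.994 × 50.03 = 9990.
Original = 75.9 pg/mL × 9990 = 7.58 × 10⁵ pg/mL = 758 μg/L.

758 μg/L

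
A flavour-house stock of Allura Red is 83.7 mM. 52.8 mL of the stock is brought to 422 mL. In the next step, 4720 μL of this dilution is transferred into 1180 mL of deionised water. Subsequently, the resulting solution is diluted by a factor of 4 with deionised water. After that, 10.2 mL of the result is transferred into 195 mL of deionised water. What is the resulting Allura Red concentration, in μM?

0.518 μM

Overall dilution factor = 7.992 × 251 × 4 × 20.12 = 1.61 × 10⁵.
83.7 mM / 1.61 × 10⁵ = 5.18 × 10⁻⁴ mM = 0.518 μM.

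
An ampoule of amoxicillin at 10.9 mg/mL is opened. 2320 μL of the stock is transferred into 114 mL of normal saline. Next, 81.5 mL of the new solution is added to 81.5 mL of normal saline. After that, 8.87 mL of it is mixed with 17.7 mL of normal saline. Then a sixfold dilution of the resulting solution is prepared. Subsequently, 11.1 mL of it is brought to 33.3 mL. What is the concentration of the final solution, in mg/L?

2.02 mg/L

Overall dilution factor = 50.14 × 2 × 2.995 × 6 × 3 = 5407.
10.9 mg/mL / 5407 = 2.02 × 10⁻³ mg/mL = 2.02 mg/L.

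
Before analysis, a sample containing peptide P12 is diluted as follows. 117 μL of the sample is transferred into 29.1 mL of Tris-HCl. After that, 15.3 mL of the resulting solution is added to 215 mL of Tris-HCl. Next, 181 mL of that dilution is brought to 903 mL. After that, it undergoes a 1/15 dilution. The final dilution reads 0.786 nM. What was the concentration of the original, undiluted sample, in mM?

0.221 mM

Overall dilution factor = 249.7 × 15.05 × 4.989 × 15 = 2.81 × 10⁵.
Original = 0.786 nM × 2.81 × 10⁵ = 2.21 × 10⁵ nM = 0.221 mM.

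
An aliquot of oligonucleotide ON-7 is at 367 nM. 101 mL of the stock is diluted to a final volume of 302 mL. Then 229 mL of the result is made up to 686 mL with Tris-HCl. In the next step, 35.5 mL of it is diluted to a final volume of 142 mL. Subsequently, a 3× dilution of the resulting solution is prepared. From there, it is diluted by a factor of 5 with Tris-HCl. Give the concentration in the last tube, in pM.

683 pM

Overall dilution factor = 2.990 × 2.996 × 4 × 3 × 5 = 537.
367 nM / 537 = 0.683 nM = 683 pM.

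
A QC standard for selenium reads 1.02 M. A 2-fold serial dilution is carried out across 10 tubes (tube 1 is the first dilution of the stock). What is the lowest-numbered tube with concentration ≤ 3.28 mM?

tube 9

Tube n has concentration 1.02 M / 2ⁿ.
Need 2ⁿ ≥ 1.02 M / 3.28 mM = 311, so n ≥ 8.28.
First such tube: n = 9.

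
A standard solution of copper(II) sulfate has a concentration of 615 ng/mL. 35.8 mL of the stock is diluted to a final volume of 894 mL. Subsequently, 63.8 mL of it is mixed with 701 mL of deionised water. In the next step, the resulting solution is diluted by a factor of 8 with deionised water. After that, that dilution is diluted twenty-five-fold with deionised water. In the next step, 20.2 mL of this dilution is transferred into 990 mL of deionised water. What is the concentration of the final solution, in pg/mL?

0.205 pg/mL

Overall dilution factor = 24.97 × 11.99 × 8 × 25 × 50.01 = 2.99 × 10⁶.
615 ng/mL / 2.99 × 10⁶ = 2.05 × 10⁻⁴ ng/mL = 0.205 pg/mL.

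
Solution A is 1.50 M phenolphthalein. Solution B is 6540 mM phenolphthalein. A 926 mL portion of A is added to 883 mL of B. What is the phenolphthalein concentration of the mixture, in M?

3.96 M

C_B = 6540 mM = 6.54 M.
C_mix = (C_A·V_A + C_B·V_B)/(V_A + V_B) = (1.50×926 + 6.54×883) / 1809 = 3.96 M.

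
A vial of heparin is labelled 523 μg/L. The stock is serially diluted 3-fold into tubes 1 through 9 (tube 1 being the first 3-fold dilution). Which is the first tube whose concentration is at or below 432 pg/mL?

tube 7

Tube n has concentration 523 μg/L / 3ⁿ.
Need 3ⁿ ≥ 523 μg/L / 432 pg/mL = 1211, so n ≥ 6.46.
First such tube: n = 7.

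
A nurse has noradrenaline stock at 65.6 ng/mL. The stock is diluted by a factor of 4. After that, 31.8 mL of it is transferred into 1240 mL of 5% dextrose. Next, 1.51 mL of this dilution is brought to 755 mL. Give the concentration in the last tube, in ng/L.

0.820 ng/L

Overall dilution factor = 4 × 39.99 × 500 = 8.00 × 10⁴.
65.6 ng/mL / 8.00 × 10⁴ = 8.20 × 10⁻⁴ ng/mL = 0.820 ng/L.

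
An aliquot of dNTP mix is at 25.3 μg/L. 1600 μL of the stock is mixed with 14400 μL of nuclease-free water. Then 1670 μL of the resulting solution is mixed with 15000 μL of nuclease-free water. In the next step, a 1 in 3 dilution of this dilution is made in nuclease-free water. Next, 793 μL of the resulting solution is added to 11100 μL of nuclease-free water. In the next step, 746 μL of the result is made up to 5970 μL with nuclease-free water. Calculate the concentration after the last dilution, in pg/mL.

0.704 pg/mL

Overall dilution factor = 10 × 9.982 × 3 × 15.00 × 8.003 = 3.59 × 10⁴.
25.3 μg/L / 3.59 × 10⁴ = 7.04 × 10⁻⁴ μg/L = 0.704 pg/mL.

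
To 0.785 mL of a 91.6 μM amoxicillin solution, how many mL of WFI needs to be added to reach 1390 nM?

1390 nM = 1.39 μM.
V₂ = C₁V₁/C₂ = 91.6 × 0.785 / 1.39 = 51.7 mL.
Diluent to add = V₂ − V₁ = 51.7 − 0.785 = 50.9 mL.

50.9 mL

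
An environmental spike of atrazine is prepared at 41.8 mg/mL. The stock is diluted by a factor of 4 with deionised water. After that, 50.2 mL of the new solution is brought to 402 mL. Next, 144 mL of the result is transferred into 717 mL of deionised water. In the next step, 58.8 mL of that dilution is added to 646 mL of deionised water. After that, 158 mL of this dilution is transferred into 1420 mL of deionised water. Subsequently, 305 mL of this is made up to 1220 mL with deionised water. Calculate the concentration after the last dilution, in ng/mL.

456 ng/mL

Overall dilution factor = 4 × 8.008 × 5.979 × 11.99 × 9.987 × 4 = 9.17 × 10⁴.
41.8 mg/mL / 9.17 × 10⁴ = 4.56 × 10⁻⁴ mg/mL = 456 ng/mL.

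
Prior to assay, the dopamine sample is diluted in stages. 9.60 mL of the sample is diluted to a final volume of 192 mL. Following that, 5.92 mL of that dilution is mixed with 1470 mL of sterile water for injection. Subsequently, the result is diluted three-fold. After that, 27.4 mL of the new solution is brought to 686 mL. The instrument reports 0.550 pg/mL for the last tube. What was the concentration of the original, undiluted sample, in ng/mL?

206 ng/mL

Overall dilution factor = 20 × 249.3 × 3 × 25.04 = 3.75 × 10⁵.
Original = 0.550 pg/mL × 3.75 × 10⁵ = 2.06 × 10⁵ pg/mL = 206 ng/mL.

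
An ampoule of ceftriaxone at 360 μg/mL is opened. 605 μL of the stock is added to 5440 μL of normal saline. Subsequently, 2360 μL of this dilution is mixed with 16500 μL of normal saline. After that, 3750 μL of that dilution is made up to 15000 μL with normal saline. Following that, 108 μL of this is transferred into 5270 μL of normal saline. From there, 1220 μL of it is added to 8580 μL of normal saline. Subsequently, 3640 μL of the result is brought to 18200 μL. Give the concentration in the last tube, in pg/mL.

Overall dilution factor = 9.992 × 7.992 × 4 × 49.80 × 8.033 × 5 = 6.39 × 10⁵.
360 μg/mL / 6.39 × 10⁵ = 5.64 × 10⁻⁴ μg/mL = 564 pg/mL.

564 pg/mL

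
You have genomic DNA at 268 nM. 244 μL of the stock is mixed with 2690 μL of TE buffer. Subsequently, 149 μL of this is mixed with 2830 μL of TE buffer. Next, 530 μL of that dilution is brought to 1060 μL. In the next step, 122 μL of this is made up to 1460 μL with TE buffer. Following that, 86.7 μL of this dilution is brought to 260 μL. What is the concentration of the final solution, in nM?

Overall dilution factor = 12.02 × 19.99 × 2 × 11.97 × 2.999 = 1.73 × 10⁴.
268 nM / 1.73 × 10⁴ = 0.0155 nM.

0.0155 nM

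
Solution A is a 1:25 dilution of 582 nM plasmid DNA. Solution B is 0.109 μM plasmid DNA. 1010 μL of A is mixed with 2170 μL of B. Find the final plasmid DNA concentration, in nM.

81.8 nM

C_A = 582 nM / 25 = 23.3 nM.
C_B = 0.109 μM = 109 nM.
C_mix = (C_A·V_A + C_B·V_B)/(V_A + V_B) = (23.3×1010 + 109×2170) / 3180 = 81.8 nM.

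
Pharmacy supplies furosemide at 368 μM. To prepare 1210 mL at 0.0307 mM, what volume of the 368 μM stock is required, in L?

0.101 L

0.0307 mM = 30.7 μM.
V₁ = C₂V₂/C₁ = 30.7 × 1210 / 368 = 101 mL = 0.101 L.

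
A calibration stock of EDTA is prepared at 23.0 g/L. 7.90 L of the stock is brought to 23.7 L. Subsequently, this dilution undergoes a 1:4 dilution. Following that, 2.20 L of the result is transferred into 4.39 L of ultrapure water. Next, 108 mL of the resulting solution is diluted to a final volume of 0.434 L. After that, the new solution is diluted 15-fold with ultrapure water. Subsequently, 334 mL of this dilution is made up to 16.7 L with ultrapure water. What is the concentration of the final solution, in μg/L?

Overall dilution factor = 3 × 4 × 2.995 × 4.019 × 15 × 50 = 1.08 × 10⁵.
23.0 g/L / 1.08 × 10⁵ = 2.12 × 10⁻⁴ g/L = 212 μg/L.

212 μg/L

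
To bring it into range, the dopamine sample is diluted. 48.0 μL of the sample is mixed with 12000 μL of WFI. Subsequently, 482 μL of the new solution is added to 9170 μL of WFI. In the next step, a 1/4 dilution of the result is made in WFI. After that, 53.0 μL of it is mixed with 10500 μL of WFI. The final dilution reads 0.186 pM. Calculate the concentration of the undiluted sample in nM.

Overall dilution factor = 251 × 20.02 × 4 × 199.1 = 4.00 × 10⁶.
Original = 0.186 pM × 4.00 × 10⁶ = 7.45 × 10⁵ pM = 745 nM.

745 nM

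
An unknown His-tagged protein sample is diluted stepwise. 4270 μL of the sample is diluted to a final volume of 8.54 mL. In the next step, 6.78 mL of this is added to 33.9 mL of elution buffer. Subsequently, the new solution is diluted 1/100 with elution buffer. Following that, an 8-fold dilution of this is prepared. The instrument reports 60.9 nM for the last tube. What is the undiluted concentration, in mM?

0.585 mM

Overall dilution factor = 2 × 6 × 100 × 8 = 9600.
Original = 60.9 nM × 9600 = 5.85 × 10⁵ nM = 0.585 mM.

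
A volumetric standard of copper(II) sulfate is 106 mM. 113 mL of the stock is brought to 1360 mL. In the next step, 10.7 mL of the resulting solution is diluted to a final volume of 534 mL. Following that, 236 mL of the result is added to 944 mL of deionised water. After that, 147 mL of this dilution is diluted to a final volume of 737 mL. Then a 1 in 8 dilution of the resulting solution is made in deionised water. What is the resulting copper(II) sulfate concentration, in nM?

Overall dilution factor = 12.04 × 49.91 × 5 × 5.014 × 8 = 1.20 × 10⁵.
106 mM / 1.20 × 10⁵ = 8.80 × 10⁻⁴ mM = 880 nM.

880 nM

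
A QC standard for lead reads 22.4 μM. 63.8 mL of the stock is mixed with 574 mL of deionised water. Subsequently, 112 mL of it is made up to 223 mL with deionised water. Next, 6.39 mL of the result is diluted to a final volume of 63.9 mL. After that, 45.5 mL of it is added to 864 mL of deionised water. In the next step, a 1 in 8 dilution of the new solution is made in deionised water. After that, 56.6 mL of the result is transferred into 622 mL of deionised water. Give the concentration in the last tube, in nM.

0.0587 nM

Overall dilution factor = 9.997 × 1.991 × 10 × 19.99 × 8 × 11.99 = 3.82 × 10⁵.
22.4 μM / 3.82 × 10⁵ = 5.87 × 10⁻⁵ μM = 0.0587 nM.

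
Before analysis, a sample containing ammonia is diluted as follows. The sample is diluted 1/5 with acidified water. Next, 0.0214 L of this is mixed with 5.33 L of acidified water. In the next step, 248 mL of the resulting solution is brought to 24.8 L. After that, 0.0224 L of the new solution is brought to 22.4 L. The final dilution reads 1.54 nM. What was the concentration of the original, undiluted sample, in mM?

Overall dilution factor = 5 × 250.1 × 100 × 1000 = 1.25 × 10⁸.
Original = 1.54 nM × 1.25 × 10⁸ = 1.93 × 10⁸ nM = 193 mM.

193 mM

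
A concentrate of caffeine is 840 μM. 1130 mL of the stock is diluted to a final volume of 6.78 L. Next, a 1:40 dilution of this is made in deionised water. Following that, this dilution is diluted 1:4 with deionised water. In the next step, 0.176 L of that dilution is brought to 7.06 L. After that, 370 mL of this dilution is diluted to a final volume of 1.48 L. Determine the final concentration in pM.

5450 pM

Overall dilution factor = 6 × 40 × 4 × 40.11 × 4 = 1.54 × 10⁵.
840 μM / 1.54 × 10⁵ = 5.45 × 10⁻³ μM = 5450 pM.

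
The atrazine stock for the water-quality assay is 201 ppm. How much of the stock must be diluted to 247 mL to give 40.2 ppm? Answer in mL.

49.4 mL

V₁ = C₂V₂/C₁ = 40.2 × 247 / 201 = 49.4 mL.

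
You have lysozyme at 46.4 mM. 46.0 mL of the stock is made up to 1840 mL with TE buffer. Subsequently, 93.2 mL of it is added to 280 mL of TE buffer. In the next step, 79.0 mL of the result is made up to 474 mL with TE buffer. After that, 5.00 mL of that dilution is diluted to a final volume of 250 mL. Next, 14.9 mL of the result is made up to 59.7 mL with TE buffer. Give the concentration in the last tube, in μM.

0.241 μM

Overall dilution factor = 40 × 4.004 × 6 × 50 × 4.007 = 1.93 × 10⁵.
46.4 mM / 1.93 × 10⁵ = 2.41 × 10⁻⁴ mM = 0.241 μM.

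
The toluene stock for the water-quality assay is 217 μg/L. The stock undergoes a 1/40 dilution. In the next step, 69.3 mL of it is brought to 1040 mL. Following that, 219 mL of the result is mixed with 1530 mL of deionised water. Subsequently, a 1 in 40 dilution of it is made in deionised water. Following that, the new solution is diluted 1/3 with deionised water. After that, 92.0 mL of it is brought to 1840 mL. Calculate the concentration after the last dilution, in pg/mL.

0.0189 pg/mL

Overall dilution factor = 40 × 15.01 × 7.986 × 40 × 3 × 20 = 1.15 × 10⁷.
217 μg/L / 1.15 × 10⁷ = 1.89 × 10⁻⁵ μg/L = 0.0189 pg/mL.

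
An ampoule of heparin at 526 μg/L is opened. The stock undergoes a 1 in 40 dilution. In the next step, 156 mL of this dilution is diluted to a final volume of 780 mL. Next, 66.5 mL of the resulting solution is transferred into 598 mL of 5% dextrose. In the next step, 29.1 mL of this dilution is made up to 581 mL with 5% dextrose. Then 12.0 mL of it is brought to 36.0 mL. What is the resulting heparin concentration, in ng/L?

Overall dilution factor = 40 × 5 × 9.992 × 19.97 × 3 = 1.20 × 10⁵.
526 μg/L / 1.20 × 10⁵ = 4.39 × 10⁻³ μg/L = 4.39 ng/L.

4.39 ng/L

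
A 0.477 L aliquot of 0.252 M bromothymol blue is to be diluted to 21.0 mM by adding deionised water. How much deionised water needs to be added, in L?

5.25 L

21.0 mM = 0.0210 M.
V₂ = C₁V₁/C₂ = 0.252 × 0.477 / 0.0210 = 5.72 L.
Diluent to add = V₂ − V₁ = 5.72 − 0.477 = 5.25 L.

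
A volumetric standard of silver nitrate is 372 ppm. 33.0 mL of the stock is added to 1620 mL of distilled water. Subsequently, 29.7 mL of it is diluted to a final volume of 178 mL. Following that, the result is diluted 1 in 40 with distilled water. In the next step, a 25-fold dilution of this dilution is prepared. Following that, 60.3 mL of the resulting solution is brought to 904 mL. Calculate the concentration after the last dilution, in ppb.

0.0827 ppb

Overall dilution factor = 50.09 × 5.993 × 40 × 25 × 14.99 = 4.50 × 10⁶.
372 ppm / 4.50 × 10⁶ = 8.27 × 10⁻⁵ ppm = 0.0827 ppb.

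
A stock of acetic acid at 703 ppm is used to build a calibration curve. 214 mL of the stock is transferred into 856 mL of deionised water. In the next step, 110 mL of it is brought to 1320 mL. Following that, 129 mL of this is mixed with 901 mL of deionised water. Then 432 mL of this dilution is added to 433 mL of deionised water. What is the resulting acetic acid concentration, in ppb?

Overall dilution factor = 5 × 12 × 7.984 × 2.002 = 959.
703 ppm / 959 = 0.733 ppm = 733 ppb.

733 ppb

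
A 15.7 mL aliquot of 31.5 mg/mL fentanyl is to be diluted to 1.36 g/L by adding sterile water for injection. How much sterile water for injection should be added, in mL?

348 mL

1.36 g/L = 1.36 mg/mL.
V₂ = C₁V₁/C₂ = 31.5 × 15.7 / 1.36 = 364 mL.
Diluent to add = V₂ − V₁ = 364 − 15.7 = 348 mL.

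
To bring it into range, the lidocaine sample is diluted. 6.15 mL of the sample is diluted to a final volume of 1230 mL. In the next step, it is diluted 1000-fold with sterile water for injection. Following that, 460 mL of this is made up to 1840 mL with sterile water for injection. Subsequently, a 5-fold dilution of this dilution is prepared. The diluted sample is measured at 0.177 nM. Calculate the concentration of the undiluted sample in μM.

Overall dilution factor = 200 × 1000 × 4 × 5 = 4.00 × 10⁶.
Original = 0.177 nM × 4.00 × 10⁶ = 7.08 × 10⁵ nM = 708 μM.

708 μM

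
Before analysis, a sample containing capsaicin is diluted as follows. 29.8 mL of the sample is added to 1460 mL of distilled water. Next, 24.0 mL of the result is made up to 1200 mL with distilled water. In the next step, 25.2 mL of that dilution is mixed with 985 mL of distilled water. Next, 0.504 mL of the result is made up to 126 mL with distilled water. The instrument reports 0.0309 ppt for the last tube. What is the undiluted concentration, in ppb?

774 ppb

Overall dilution factor = 49.99 × 50 × 40.09 × 250 = 2.51 × 10⁷.
Original = 0.0309 ppt × 2.51 × 10⁷ = 7.74 × 10⁵ ppt = 774 ppb.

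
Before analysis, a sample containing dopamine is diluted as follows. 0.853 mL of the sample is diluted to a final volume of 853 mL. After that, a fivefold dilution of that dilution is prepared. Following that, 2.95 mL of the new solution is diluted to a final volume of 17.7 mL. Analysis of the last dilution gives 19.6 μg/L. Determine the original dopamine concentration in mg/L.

588 mg/L

Overall dilution factor = 1000 × 5 × 6 = 3.00 × 10⁴.
Original = 19.6 μg/L × 3.00 × 10⁴ = 5.88 × 10⁵ μg/L = 588 mg/L.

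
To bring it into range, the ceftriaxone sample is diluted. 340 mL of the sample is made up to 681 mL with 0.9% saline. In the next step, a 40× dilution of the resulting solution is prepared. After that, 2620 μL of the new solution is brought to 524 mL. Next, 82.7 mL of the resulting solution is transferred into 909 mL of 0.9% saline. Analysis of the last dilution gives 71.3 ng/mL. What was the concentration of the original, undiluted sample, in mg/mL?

13.7 mg/mL

Overall dilution factor = 2.003 × 40 × 200 × 11.99 = 1.92 × 10⁵.
Original = 71.3 ng/mL × 1.92 × 10⁵ = 1.37 × 10⁷ ng/mL = 13.7 mg/mL.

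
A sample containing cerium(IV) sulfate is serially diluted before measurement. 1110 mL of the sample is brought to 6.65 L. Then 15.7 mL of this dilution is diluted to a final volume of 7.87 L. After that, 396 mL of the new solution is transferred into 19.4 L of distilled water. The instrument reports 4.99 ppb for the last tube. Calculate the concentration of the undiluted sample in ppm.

749 ppm

Overall dilution factor = 5.991 × 501.3 × 49.99 = 1.50 × 10⁵.
Original = 4.99 ppb × 1.50 × 10⁵ = 7.49 × 10⁵ ppb = 749 ppm.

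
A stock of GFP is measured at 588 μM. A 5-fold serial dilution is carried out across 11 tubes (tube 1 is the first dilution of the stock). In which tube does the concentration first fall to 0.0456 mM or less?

Tube n has concentration 588 μM / 5ⁿ.
Need 5ⁿ ≥ 588 μM / 0.0456 mM = 12.9, so n ≥ 1.59.
First such tube: n = 2.

tube 2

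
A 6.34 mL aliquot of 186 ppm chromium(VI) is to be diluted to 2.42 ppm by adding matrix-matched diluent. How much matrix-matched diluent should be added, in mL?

481 mL

V₂ = C₁V₁/C₂ = 186 × 6.34 / 2.42 = 487 mL.
Diluent to add = V₂ − V₁ = 487 − 6.34 = 481 mL.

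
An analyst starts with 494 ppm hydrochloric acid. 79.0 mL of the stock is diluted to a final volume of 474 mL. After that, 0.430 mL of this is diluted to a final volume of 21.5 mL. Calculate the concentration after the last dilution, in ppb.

Overall dilution factor = 6 × 50 = 300.
494 ppm / 300 = 1.65 ppm = 1650 ppb.

1650 ppb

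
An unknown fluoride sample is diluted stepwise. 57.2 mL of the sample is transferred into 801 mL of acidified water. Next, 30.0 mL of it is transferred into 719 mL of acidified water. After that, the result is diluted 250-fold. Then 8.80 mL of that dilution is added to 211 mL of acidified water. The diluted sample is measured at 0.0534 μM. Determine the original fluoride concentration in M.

0.125 M

Overall dilution factor = 15.00 × 24.97 × 250 × 24.98 = 2.34 × 10⁶.
Original = 0.0534 μM × 2.34 × 10⁶ = 1.25 × 10⁵ μM = 0.125 M.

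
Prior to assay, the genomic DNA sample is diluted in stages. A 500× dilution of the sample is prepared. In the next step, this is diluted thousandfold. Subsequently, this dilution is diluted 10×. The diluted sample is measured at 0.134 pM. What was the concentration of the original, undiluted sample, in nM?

Overall dilution factor = 500 × 1000 × 10 = 5.00 × 10⁶.
Original = 0.134 pM × 5.00 × 10⁶ = 6.70 × 10⁵ pM = 670 nM.

670 nM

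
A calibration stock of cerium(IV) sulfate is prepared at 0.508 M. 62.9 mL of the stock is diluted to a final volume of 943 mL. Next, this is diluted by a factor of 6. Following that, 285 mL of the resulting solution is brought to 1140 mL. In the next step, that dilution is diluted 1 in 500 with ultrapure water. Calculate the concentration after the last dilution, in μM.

2.82 μM

Overall dilution factor = 14.99 × 6 × 4 × 500 = 1.80 × 10⁵.
0.508 M / 1.80 × 10⁵ = 2.82 × 10⁻⁶ M = 2.82 μM.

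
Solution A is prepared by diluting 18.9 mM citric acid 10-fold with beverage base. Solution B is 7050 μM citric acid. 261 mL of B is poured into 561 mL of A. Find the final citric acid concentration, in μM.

C_A = 18.9 mM / 10 = 1.89 mM.
C_B = 7050 μM = 7.05 mM.
C_mix = (C_A·V_A + C_B·V_B)/(V_A + V_B) = (1.89×561 + 7.05×261) / 822.0 = 3.53 mM = 3530 μM.

3530 μM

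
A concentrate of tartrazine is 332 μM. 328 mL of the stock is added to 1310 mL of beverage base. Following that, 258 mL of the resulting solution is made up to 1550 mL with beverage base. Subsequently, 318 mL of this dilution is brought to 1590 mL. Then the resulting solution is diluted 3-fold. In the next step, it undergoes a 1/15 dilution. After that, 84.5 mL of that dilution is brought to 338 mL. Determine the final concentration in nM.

12.3 nM

Overall dilution factor = 4.994 × 6.008 × 5 × 3 × 15 × 4 = 2.70 × 10⁴.
332 μM / 2.70 × 10⁴ = 0.0123 μM = 12.3 nM.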